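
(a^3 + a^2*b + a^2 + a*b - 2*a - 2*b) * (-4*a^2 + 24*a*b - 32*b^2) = -4*a^5 + 20*a^4*b - 4*a^4 - 8*a^3*b^2 + 20*a^3*b + 8*a^3 - 32*a^2*b^3 - 8*a^2*b^2 - 40*a^2*b - 32*a*b^3 + 16*a*b^2 + 64*b^3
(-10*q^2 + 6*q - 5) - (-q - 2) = -10*q^2 + 7*q - 3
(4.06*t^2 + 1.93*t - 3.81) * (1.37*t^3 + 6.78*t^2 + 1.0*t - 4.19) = 5.5622*t^5 + 30.1709*t^4 + 11.9257*t^3 - 40.9132*t^2 - 11.8967*t + 15.9639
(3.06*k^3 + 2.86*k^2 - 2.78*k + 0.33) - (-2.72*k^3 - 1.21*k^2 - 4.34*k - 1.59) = 5.78*k^3 + 4.07*k^2 + 1.56*k + 1.92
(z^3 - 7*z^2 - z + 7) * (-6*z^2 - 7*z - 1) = -6*z^5 + 35*z^4 + 54*z^3 - 28*z^2 - 48*z - 7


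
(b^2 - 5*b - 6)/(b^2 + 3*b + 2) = (b - 6)/(b + 2)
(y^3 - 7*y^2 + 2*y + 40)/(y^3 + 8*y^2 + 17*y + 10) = (y^2 - 9*y + 20)/(y^2 + 6*y + 5)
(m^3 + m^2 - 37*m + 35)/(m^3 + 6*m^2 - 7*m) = (m - 5)/m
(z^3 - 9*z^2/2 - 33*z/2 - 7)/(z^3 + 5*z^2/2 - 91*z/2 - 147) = (2*z^2 + 5*z + 2)/(2*z^2 + 19*z + 42)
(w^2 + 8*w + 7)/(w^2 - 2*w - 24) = (w^2 + 8*w + 7)/(w^2 - 2*w - 24)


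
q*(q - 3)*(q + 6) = q^3 + 3*q^2 - 18*q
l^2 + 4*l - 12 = (l - 2)*(l + 6)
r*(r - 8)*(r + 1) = r^3 - 7*r^2 - 8*r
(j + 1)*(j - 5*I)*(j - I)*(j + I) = j^4 + j^3 - 5*I*j^3 + j^2 - 5*I*j^2 + j - 5*I*j - 5*I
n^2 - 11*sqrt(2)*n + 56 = (n - 7*sqrt(2))*(n - 4*sqrt(2))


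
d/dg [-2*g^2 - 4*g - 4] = -4*g - 4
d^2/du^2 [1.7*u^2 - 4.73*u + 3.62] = 3.40000000000000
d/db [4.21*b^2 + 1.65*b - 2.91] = 8.42*b + 1.65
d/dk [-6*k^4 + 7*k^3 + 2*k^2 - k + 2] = -24*k^3 + 21*k^2 + 4*k - 1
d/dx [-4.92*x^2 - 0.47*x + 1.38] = -9.84*x - 0.47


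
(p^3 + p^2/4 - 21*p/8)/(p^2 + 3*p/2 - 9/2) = p*(4*p + 7)/(4*(p + 3))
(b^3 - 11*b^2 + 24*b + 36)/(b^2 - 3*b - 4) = (b^2 - 12*b + 36)/(b - 4)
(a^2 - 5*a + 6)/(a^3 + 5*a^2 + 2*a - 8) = (a^2 - 5*a + 6)/(a^3 + 5*a^2 + 2*a - 8)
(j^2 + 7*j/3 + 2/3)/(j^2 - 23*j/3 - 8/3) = (j + 2)/(j - 8)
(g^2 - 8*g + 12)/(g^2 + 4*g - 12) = (g - 6)/(g + 6)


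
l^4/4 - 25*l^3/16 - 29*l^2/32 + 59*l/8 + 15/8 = (l/4 + 1/2)*(l - 6)*(l - 5/2)*(l + 1/4)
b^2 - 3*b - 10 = (b - 5)*(b + 2)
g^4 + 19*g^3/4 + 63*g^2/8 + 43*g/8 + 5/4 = (g + 1/2)*(g + 1)*(g + 5/4)*(g + 2)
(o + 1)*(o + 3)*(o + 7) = o^3 + 11*o^2 + 31*o + 21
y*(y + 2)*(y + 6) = y^3 + 8*y^2 + 12*y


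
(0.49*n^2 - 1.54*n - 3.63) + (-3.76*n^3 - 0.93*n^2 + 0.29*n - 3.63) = -3.76*n^3 - 0.44*n^2 - 1.25*n - 7.26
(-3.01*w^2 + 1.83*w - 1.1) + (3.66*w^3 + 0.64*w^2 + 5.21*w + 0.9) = 3.66*w^3 - 2.37*w^2 + 7.04*w - 0.2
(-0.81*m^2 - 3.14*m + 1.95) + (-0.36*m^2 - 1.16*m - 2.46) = -1.17*m^2 - 4.3*m - 0.51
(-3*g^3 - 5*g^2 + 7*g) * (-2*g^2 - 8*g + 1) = 6*g^5 + 34*g^4 + 23*g^3 - 61*g^2 + 7*g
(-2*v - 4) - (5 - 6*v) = 4*v - 9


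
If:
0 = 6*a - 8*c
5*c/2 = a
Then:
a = 0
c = 0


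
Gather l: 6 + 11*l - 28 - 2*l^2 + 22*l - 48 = -2*l^2 + 33*l - 70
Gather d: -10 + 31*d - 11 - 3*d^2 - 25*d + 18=-3*d^2 + 6*d - 3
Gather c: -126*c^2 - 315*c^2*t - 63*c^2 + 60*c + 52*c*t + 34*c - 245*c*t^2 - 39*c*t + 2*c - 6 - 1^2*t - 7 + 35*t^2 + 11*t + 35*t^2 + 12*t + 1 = c^2*(-315*t - 189) + c*(-245*t^2 + 13*t + 96) + 70*t^2 + 22*t - 12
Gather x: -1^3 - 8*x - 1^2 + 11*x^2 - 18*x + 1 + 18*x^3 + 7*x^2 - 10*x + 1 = 18*x^3 + 18*x^2 - 36*x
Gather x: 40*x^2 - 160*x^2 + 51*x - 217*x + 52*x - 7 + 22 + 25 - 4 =-120*x^2 - 114*x + 36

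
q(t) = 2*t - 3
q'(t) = 2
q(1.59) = 0.18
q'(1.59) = 2.00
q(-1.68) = -6.36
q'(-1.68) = 2.00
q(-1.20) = -5.40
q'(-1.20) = 2.00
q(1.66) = 0.32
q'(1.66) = 2.00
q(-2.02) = -7.04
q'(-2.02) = 2.00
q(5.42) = 7.84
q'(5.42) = 2.00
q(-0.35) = -3.70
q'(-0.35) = 2.00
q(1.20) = -0.60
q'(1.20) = 2.00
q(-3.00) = -9.00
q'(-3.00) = 2.00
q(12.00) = 21.00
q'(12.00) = 2.00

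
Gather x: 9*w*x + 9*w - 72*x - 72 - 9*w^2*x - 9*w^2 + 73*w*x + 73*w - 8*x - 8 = -9*w^2 + 82*w + x*(-9*w^2 + 82*w - 80) - 80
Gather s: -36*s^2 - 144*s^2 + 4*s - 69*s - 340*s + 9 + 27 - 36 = -180*s^2 - 405*s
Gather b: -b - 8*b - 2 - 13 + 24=9 - 9*b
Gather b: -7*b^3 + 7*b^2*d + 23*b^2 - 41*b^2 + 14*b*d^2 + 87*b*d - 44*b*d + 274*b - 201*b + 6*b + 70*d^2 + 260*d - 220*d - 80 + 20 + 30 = -7*b^3 + b^2*(7*d - 18) + b*(14*d^2 + 43*d + 79) + 70*d^2 + 40*d - 30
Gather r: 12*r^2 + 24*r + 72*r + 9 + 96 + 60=12*r^2 + 96*r + 165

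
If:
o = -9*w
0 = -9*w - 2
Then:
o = 2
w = -2/9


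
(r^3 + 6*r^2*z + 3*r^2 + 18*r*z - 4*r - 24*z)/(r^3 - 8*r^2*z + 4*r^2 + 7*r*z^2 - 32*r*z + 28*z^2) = (r^2 + 6*r*z - r - 6*z)/(r^2 - 8*r*z + 7*z^2)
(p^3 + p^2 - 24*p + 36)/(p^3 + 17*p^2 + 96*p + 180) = (p^2 - 5*p + 6)/(p^2 + 11*p + 30)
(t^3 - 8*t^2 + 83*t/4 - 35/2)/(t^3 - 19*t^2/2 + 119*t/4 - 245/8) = 2*(t - 2)/(2*t - 7)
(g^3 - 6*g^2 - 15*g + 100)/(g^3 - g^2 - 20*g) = (g - 5)/g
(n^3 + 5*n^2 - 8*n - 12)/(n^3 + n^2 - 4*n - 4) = (n + 6)/(n + 2)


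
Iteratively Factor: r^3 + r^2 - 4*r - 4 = (r - 2)*(r^2 + 3*r + 2) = (r - 2)*(r + 1)*(r + 2)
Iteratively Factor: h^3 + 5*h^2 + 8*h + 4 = (h + 1)*(h^2 + 4*h + 4) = (h + 1)*(h + 2)*(h + 2)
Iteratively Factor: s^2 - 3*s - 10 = (s - 5)*(s + 2)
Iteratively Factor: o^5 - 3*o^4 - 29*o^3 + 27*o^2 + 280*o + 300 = (o + 2)*(o^4 - 5*o^3 - 19*o^2 + 65*o + 150) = (o + 2)^2*(o^3 - 7*o^2 - 5*o + 75) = (o - 5)*(o + 2)^2*(o^2 - 2*o - 15) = (o - 5)*(o + 2)^2*(o + 3)*(o - 5)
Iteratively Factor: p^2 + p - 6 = (p - 2)*(p + 3)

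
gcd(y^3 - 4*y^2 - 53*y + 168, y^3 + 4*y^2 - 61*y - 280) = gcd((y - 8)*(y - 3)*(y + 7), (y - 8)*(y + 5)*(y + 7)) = y^2 - y - 56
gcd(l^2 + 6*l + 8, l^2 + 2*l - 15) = 1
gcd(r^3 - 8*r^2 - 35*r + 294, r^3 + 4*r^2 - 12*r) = r + 6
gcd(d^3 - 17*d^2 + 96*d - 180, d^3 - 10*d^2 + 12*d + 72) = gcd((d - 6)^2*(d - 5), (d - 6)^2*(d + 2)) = d^2 - 12*d + 36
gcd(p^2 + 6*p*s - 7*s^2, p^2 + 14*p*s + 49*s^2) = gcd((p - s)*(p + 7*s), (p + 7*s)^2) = p + 7*s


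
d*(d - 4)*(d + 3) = d^3 - d^2 - 12*d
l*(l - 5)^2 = l^3 - 10*l^2 + 25*l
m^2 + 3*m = m*(m + 3)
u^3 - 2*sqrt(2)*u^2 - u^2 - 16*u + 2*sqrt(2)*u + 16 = (u - 1)*(u - 4*sqrt(2))*(u + 2*sqrt(2))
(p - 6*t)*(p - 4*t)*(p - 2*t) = p^3 - 12*p^2*t + 44*p*t^2 - 48*t^3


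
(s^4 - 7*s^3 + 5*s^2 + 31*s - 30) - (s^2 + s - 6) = s^4 - 7*s^3 + 4*s^2 + 30*s - 24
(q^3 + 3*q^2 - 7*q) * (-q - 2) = -q^4 - 5*q^3 + q^2 + 14*q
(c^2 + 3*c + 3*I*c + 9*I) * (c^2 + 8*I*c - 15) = c^4 + 3*c^3 + 11*I*c^3 - 39*c^2 + 33*I*c^2 - 117*c - 45*I*c - 135*I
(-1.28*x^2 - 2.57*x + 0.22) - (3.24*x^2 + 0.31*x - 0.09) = -4.52*x^2 - 2.88*x + 0.31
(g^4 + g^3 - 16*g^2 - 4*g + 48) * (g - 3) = g^5 - 2*g^4 - 19*g^3 + 44*g^2 + 60*g - 144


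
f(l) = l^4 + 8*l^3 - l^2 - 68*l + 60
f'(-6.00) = -56.00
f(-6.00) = 0.00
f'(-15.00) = -8138.00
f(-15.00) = 24480.00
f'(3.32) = 336.28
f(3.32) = 237.47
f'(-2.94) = 43.68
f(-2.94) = 122.69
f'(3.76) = 476.41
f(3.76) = 415.31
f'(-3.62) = 63.99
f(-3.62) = 85.28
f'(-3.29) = 55.91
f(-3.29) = 105.17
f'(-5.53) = 0.55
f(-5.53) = -12.25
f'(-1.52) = -23.56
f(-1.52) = 138.29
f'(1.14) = -33.16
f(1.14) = -5.28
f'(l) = 4*l^3 + 24*l^2 - 2*l - 68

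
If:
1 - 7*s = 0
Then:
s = 1/7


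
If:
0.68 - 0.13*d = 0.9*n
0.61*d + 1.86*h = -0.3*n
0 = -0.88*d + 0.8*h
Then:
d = -0.09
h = -0.10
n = 0.77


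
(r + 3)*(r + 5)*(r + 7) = r^3 + 15*r^2 + 71*r + 105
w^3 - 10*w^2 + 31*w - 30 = (w - 5)*(w - 3)*(w - 2)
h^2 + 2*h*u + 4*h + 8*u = (h + 4)*(h + 2*u)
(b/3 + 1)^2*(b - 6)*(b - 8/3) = b^4/9 - 8*b^3/27 - 3*b^2 + 2*b + 16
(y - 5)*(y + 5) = y^2 - 25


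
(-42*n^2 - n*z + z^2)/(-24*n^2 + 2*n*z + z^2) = (-7*n + z)/(-4*n + z)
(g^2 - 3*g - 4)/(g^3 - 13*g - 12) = 1/(g + 3)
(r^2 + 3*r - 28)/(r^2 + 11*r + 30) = (r^2 + 3*r - 28)/(r^2 + 11*r + 30)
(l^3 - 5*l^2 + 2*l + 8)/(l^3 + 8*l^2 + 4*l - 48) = (l^2 - 3*l - 4)/(l^2 + 10*l + 24)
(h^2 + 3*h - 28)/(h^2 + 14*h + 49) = (h - 4)/(h + 7)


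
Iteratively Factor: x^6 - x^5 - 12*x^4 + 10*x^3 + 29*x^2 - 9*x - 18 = (x + 3)*(x^5 - 4*x^4 + 10*x^2 - x - 6) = (x + 1)*(x + 3)*(x^4 - 5*x^3 + 5*x^2 + 5*x - 6) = (x - 3)*(x + 1)*(x + 3)*(x^3 - 2*x^2 - x + 2) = (x - 3)*(x - 1)*(x + 1)*(x + 3)*(x^2 - x - 2) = (x - 3)*(x - 1)*(x + 1)^2*(x + 3)*(x - 2)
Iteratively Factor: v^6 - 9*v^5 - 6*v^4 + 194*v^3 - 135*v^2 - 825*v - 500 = (v + 1)*(v^5 - 10*v^4 + 4*v^3 + 190*v^2 - 325*v - 500) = (v + 1)*(v + 4)*(v^4 - 14*v^3 + 60*v^2 - 50*v - 125) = (v + 1)^2*(v + 4)*(v^3 - 15*v^2 + 75*v - 125) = (v - 5)*(v + 1)^2*(v + 4)*(v^2 - 10*v + 25) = (v - 5)^2*(v + 1)^2*(v + 4)*(v - 5)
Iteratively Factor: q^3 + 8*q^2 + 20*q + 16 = (q + 2)*(q^2 + 6*q + 8) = (q + 2)*(q + 4)*(q + 2)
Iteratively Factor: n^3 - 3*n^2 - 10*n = (n)*(n^2 - 3*n - 10) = n*(n + 2)*(n - 5)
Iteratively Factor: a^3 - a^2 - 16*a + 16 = (a + 4)*(a^2 - 5*a + 4) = (a - 4)*(a + 4)*(a - 1)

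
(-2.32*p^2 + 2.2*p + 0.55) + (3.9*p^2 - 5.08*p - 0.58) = 1.58*p^2 - 2.88*p - 0.0299999999999999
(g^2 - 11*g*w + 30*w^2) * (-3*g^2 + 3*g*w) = -3*g^4 + 36*g^3*w - 123*g^2*w^2 + 90*g*w^3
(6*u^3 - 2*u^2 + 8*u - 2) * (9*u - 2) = 54*u^4 - 30*u^3 + 76*u^2 - 34*u + 4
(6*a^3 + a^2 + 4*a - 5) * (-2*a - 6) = -12*a^4 - 38*a^3 - 14*a^2 - 14*a + 30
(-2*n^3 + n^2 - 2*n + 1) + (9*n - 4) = -2*n^3 + n^2 + 7*n - 3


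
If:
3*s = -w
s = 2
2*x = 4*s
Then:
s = 2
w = -6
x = 4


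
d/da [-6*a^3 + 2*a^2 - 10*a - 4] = -18*a^2 + 4*a - 10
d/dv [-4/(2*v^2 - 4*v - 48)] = 4*(v - 1)/(-v^2 + 2*v + 24)^2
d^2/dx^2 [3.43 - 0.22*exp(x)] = -0.22*exp(x)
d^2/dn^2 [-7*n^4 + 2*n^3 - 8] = 12*n*(1 - 7*n)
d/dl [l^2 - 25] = 2*l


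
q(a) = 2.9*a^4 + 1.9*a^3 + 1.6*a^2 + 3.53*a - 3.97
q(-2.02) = 28.05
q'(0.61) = 10.24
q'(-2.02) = -75.29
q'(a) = 11.6*a^3 + 5.7*a^2 + 3.2*a + 3.53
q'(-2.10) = -85.48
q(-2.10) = 34.48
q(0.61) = -0.39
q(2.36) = 128.21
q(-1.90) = 19.86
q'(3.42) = 545.16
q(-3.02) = 188.86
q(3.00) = 307.22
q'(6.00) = 2733.53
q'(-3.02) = -273.65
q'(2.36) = 195.30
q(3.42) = 499.56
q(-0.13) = -4.41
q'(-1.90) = -61.54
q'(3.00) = 377.63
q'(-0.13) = 3.18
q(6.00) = 4243.61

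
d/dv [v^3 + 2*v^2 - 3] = v*(3*v + 4)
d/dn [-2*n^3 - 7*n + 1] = -6*n^2 - 7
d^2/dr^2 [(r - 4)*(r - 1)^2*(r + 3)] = 12*r^2 - 18*r - 18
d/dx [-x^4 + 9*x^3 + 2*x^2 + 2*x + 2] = -4*x^3 + 27*x^2 + 4*x + 2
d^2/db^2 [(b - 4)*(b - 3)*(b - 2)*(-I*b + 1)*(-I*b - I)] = -20*b^3 + b^2*(96 - 12*I) - b*(102 - 48*I) - 4 - 34*I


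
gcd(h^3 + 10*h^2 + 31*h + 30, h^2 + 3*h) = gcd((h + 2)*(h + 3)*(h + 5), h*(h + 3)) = h + 3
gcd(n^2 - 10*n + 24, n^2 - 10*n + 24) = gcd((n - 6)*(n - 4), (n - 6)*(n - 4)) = n^2 - 10*n + 24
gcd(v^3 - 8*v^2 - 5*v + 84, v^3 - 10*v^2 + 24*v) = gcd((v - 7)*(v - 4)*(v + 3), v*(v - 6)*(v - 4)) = v - 4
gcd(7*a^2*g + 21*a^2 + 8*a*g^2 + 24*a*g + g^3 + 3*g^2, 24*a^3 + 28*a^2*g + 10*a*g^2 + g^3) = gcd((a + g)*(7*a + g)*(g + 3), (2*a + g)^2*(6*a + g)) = 1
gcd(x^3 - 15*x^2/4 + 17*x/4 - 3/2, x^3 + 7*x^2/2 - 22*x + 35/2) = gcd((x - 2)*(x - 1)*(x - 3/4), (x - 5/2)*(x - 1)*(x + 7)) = x - 1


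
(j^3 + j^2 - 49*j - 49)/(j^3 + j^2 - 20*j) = (j^3 + j^2 - 49*j - 49)/(j*(j^2 + j - 20))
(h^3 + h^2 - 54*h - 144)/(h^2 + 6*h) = h - 5 - 24/h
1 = 1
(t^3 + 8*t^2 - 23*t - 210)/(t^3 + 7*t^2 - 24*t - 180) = (t + 7)/(t + 6)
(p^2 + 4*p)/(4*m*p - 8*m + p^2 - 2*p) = p*(p + 4)/(4*m*p - 8*m + p^2 - 2*p)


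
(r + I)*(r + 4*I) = r^2 + 5*I*r - 4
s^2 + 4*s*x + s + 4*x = (s + 1)*(s + 4*x)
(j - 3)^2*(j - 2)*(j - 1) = j^4 - 9*j^3 + 29*j^2 - 39*j + 18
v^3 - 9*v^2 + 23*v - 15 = (v - 5)*(v - 3)*(v - 1)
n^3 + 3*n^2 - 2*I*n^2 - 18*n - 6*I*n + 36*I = (n - 3)*(n + 6)*(n - 2*I)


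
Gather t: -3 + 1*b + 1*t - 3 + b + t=2*b + 2*t - 6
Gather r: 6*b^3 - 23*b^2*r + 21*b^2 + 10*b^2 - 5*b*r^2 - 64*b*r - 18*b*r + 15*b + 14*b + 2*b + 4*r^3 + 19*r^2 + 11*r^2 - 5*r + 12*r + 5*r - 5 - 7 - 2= 6*b^3 + 31*b^2 + 31*b + 4*r^3 + r^2*(30 - 5*b) + r*(-23*b^2 - 82*b + 12) - 14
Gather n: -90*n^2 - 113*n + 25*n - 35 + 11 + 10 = -90*n^2 - 88*n - 14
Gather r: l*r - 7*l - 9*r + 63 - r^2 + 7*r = -7*l - r^2 + r*(l - 2) + 63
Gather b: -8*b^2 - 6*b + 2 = -8*b^2 - 6*b + 2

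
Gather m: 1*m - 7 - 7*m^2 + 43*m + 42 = -7*m^2 + 44*m + 35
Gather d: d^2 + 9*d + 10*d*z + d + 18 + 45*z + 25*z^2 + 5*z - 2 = d^2 + d*(10*z + 10) + 25*z^2 + 50*z + 16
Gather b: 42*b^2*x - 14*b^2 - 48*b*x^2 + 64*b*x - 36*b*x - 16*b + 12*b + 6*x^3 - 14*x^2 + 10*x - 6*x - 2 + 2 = b^2*(42*x - 14) + b*(-48*x^2 + 28*x - 4) + 6*x^3 - 14*x^2 + 4*x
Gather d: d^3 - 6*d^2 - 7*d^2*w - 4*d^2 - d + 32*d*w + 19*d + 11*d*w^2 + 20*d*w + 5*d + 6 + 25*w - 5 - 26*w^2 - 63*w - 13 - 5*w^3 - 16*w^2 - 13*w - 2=d^3 + d^2*(-7*w - 10) + d*(11*w^2 + 52*w + 23) - 5*w^3 - 42*w^2 - 51*w - 14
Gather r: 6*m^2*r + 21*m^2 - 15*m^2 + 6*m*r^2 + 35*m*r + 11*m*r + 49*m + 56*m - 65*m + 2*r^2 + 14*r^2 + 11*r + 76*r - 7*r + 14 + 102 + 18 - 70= 6*m^2 + 40*m + r^2*(6*m + 16) + r*(6*m^2 + 46*m + 80) + 64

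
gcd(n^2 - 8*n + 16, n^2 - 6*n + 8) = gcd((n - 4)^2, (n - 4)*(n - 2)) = n - 4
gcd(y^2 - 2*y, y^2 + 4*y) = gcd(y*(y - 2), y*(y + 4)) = y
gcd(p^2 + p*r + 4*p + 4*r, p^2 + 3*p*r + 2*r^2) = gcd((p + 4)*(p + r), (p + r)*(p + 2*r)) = p + r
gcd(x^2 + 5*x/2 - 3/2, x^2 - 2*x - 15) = x + 3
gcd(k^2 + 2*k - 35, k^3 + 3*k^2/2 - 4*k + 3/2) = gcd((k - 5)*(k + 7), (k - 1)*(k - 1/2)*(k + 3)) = 1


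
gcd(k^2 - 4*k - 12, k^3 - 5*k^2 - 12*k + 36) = k - 6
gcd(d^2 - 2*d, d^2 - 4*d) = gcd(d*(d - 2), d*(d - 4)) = d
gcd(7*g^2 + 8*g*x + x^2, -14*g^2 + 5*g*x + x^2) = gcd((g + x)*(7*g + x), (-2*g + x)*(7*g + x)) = 7*g + x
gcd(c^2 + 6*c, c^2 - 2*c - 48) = c + 6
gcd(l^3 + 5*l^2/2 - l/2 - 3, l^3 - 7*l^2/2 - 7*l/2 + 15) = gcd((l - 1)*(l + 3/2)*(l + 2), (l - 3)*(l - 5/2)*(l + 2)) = l + 2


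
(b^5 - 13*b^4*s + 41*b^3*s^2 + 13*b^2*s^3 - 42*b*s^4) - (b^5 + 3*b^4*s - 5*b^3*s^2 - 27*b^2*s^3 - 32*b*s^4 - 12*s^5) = -16*b^4*s + 46*b^3*s^2 + 40*b^2*s^3 - 10*b*s^4 + 12*s^5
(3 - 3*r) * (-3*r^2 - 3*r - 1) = 9*r^3 - 6*r - 3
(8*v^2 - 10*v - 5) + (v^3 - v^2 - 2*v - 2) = v^3 + 7*v^2 - 12*v - 7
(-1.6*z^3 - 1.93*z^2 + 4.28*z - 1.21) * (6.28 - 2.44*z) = 3.904*z^4 - 5.3388*z^3 - 22.5636*z^2 + 29.8308*z - 7.5988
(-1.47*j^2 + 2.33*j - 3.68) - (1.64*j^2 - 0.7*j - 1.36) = -3.11*j^2 + 3.03*j - 2.32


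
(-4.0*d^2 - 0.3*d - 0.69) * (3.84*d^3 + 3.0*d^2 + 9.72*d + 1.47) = -15.36*d^5 - 13.152*d^4 - 42.4296*d^3 - 10.866*d^2 - 7.1478*d - 1.0143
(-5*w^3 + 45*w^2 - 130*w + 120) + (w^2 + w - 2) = -5*w^3 + 46*w^2 - 129*w + 118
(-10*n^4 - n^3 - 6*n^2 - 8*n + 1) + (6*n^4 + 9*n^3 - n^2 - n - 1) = -4*n^4 + 8*n^3 - 7*n^2 - 9*n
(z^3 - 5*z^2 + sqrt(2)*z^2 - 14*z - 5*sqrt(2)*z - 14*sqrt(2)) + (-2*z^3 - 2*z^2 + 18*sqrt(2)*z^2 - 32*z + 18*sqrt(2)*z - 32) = -z^3 - 7*z^2 + 19*sqrt(2)*z^2 - 46*z + 13*sqrt(2)*z - 32 - 14*sqrt(2)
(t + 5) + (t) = 2*t + 5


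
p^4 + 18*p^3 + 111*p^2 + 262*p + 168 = (p + 1)*(p + 4)*(p + 6)*(p + 7)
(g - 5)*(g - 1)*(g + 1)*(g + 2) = g^4 - 3*g^3 - 11*g^2 + 3*g + 10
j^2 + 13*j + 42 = (j + 6)*(j + 7)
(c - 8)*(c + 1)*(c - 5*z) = c^3 - 5*c^2*z - 7*c^2 + 35*c*z - 8*c + 40*z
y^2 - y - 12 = (y - 4)*(y + 3)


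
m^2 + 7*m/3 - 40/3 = (m - 8/3)*(m + 5)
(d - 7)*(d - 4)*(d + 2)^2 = d^4 - 7*d^3 - 12*d^2 + 68*d + 112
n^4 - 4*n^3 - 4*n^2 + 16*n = n*(n - 4)*(n - 2)*(n + 2)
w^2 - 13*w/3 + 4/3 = (w - 4)*(w - 1/3)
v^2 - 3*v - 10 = (v - 5)*(v + 2)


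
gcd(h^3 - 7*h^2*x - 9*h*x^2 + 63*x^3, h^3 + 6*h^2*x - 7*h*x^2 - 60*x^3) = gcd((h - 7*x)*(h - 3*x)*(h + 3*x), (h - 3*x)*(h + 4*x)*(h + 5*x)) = -h + 3*x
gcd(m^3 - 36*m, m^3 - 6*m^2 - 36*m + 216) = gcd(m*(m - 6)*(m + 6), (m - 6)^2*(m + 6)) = m^2 - 36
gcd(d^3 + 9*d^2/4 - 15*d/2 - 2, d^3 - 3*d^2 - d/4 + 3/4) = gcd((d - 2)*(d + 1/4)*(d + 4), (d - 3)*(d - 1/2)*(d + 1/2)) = 1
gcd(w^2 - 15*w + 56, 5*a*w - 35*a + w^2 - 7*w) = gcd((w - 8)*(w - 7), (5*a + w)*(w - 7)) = w - 7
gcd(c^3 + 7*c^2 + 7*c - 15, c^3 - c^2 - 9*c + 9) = c^2 + 2*c - 3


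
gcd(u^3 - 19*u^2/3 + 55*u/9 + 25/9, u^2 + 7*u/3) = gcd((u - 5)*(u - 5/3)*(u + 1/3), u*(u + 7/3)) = 1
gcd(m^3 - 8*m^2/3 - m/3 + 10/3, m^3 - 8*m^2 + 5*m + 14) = m^2 - m - 2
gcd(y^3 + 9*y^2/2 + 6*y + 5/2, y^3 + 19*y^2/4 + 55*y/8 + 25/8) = y^2 + 7*y/2 + 5/2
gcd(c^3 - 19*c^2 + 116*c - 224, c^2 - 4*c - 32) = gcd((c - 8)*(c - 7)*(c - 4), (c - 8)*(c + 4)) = c - 8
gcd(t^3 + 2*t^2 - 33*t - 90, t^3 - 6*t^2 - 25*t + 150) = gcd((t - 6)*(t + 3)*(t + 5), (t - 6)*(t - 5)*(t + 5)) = t^2 - t - 30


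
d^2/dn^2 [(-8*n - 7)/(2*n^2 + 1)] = 4*(-16*n^3 - 42*n^2 + 24*n + 7)/(8*n^6 + 12*n^4 + 6*n^2 + 1)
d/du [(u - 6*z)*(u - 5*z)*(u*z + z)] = z*(3*u^2 - 22*u*z + 2*u + 30*z^2 - 11*z)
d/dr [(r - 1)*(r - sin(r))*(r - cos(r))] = (1 - r)*(r - cos(r))*(cos(r) - 1) + (r - 1)*(r - sin(r))*(sin(r) + 1) + (r - sin(r))*(r - cos(r))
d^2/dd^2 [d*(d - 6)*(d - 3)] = 6*d - 18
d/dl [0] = 0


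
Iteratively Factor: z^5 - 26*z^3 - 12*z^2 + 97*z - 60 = (z - 1)*(z^4 + z^3 - 25*z^2 - 37*z + 60) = (z - 5)*(z - 1)*(z^3 + 6*z^2 + 5*z - 12) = (z - 5)*(z - 1)^2*(z^2 + 7*z + 12) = (z - 5)*(z - 1)^2*(z + 3)*(z + 4)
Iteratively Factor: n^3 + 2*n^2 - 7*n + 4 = (n - 1)*(n^2 + 3*n - 4) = (n - 1)^2*(n + 4)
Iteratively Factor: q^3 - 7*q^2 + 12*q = (q - 4)*(q^2 - 3*q) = (q - 4)*(q - 3)*(q)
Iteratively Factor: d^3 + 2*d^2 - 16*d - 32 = (d + 2)*(d^2 - 16) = (d + 2)*(d + 4)*(d - 4)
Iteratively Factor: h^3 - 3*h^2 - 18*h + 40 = (h + 4)*(h^2 - 7*h + 10) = (h - 2)*(h + 4)*(h - 5)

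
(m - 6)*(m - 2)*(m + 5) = m^3 - 3*m^2 - 28*m + 60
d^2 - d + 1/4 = (d - 1/2)^2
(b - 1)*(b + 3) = b^2 + 2*b - 3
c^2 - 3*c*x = c*(c - 3*x)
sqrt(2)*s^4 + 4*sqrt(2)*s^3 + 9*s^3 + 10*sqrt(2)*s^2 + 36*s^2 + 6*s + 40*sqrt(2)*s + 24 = (s + 4)*(s + sqrt(2))*(s + 3*sqrt(2))*(sqrt(2)*s + 1)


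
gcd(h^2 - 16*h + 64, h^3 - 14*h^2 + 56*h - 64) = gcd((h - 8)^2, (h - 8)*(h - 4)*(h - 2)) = h - 8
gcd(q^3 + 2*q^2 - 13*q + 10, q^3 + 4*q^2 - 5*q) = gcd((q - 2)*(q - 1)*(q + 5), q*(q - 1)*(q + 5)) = q^2 + 4*q - 5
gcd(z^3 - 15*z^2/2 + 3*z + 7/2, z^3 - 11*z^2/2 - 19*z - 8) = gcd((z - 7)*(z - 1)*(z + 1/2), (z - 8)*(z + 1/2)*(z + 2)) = z + 1/2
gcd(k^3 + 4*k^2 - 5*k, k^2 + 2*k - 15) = k + 5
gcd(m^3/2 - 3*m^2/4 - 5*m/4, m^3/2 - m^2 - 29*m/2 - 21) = 1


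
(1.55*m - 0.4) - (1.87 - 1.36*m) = 2.91*m - 2.27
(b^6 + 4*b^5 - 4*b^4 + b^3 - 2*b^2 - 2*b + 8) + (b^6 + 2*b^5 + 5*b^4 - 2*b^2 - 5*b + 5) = 2*b^6 + 6*b^5 + b^4 + b^3 - 4*b^2 - 7*b + 13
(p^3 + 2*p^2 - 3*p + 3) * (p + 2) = p^4 + 4*p^3 + p^2 - 3*p + 6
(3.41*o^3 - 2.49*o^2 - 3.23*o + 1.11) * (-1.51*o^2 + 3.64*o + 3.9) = -5.1491*o^5 + 16.1723*o^4 + 9.1127*o^3 - 23.1443*o^2 - 8.5566*o + 4.329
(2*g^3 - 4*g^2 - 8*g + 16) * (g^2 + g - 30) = 2*g^5 - 2*g^4 - 72*g^3 + 128*g^2 + 256*g - 480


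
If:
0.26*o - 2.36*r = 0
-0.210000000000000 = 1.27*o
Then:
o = -0.17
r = -0.02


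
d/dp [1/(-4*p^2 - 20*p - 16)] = (2*p + 5)/(4*(p^2 + 5*p + 4)^2)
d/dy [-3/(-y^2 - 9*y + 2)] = 3*(-2*y - 9)/(y^2 + 9*y - 2)^2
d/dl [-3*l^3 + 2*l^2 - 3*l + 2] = -9*l^2 + 4*l - 3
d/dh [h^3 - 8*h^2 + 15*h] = 3*h^2 - 16*h + 15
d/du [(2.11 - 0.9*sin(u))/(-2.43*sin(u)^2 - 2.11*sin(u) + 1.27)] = (-2.187*sin(u)^2 + 10.2546*sin(u) + 3.3091)*cos(u)/(5.9049*sin(u)^4 + 10.2546*sin(u)^3 - 1.7201*sin(u)^2 - 5.3594*sin(u) + 1.6129)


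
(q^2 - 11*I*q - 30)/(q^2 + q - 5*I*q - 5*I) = (q - 6*I)/(q + 1)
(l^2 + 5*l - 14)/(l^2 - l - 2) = (l + 7)/(l + 1)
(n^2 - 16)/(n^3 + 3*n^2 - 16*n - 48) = 1/(n + 3)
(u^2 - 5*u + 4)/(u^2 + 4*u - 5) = (u - 4)/(u + 5)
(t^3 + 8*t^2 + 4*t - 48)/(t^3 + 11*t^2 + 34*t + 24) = (t - 2)/(t + 1)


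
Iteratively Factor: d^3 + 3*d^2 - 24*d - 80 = (d + 4)*(d^2 - d - 20) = (d + 4)^2*(d - 5)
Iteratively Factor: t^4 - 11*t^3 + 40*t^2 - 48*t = (t - 3)*(t^3 - 8*t^2 + 16*t) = t*(t - 3)*(t^2 - 8*t + 16) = t*(t - 4)*(t - 3)*(t - 4)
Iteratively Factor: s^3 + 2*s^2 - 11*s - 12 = (s - 3)*(s^2 + 5*s + 4) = (s - 3)*(s + 4)*(s + 1)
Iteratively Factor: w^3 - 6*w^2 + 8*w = (w)*(w^2 - 6*w + 8) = w*(w - 2)*(w - 4)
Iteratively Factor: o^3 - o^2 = (o)*(o^2 - o) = o^2*(o - 1)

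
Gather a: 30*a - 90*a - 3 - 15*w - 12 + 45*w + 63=-60*a + 30*w + 48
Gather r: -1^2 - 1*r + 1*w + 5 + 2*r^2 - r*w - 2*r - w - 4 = 2*r^2 + r*(-w - 3)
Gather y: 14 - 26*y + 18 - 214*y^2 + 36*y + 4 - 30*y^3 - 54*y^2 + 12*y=-30*y^3 - 268*y^2 + 22*y + 36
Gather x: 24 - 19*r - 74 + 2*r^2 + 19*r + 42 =2*r^2 - 8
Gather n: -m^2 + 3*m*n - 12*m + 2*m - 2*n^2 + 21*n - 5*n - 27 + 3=-m^2 - 10*m - 2*n^2 + n*(3*m + 16) - 24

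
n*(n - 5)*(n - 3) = n^3 - 8*n^2 + 15*n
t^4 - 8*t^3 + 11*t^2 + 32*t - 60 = (t - 5)*(t - 3)*(t - 2)*(t + 2)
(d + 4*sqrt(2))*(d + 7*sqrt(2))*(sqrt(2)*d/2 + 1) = sqrt(2)*d^3/2 + 12*d^2 + 39*sqrt(2)*d + 56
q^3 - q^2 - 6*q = q*(q - 3)*(q + 2)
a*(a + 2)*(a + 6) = a^3 + 8*a^2 + 12*a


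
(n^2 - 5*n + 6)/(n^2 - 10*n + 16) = (n - 3)/(n - 8)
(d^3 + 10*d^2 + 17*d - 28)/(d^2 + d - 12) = (d^2 + 6*d - 7)/(d - 3)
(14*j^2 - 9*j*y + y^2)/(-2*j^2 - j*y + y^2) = (-7*j + y)/(j + y)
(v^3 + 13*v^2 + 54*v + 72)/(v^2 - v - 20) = (v^2 + 9*v + 18)/(v - 5)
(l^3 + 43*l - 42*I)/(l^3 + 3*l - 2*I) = (l^2 + I*l + 42)/(l^2 + I*l + 2)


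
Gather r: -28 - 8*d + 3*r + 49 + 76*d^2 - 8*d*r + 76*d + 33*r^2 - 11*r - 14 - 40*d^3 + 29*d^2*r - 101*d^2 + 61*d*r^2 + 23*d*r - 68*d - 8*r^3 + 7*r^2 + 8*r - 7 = -40*d^3 - 25*d^2 - 8*r^3 + r^2*(61*d + 40) + r*(29*d^2 + 15*d)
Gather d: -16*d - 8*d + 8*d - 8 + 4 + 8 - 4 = -16*d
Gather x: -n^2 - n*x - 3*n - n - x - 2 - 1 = -n^2 - 4*n + x*(-n - 1) - 3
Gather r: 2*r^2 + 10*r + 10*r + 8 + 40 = 2*r^2 + 20*r + 48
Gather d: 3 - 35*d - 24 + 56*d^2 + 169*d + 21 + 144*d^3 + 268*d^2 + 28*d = 144*d^3 + 324*d^2 + 162*d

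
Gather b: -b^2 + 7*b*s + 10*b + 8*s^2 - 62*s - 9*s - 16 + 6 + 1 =-b^2 + b*(7*s + 10) + 8*s^2 - 71*s - 9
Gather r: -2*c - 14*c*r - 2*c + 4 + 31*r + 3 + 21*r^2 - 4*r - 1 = -4*c + 21*r^2 + r*(27 - 14*c) + 6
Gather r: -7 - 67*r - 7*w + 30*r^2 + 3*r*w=30*r^2 + r*(3*w - 67) - 7*w - 7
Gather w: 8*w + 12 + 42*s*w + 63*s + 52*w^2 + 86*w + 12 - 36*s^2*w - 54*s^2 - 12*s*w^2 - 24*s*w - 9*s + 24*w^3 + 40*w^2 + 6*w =-54*s^2 + 54*s + 24*w^3 + w^2*(92 - 12*s) + w*(-36*s^2 + 18*s + 100) + 24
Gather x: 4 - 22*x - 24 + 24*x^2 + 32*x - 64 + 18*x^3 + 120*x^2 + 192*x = 18*x^3 + 144*x^2 + 202*x - 84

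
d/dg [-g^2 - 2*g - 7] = -2*g - 2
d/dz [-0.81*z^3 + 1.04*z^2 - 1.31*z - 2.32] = -2.43*z^2 + 2.08*z - 1.31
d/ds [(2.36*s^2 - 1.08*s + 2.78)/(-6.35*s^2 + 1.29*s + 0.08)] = (-3.8136*s^2 + 35.6836*s - 3.6726)/(40.3225*s^4 - 16.383*s^3 + 0.6481*s^2 + 0.2064*s + 0.0064)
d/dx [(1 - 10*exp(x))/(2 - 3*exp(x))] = -17*exp(x)/(3*exp(x) - 2)^2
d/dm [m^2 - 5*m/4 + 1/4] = 2*m - 5/4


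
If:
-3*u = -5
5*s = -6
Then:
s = -6/5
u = 5/3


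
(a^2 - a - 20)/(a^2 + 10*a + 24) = (a - 5)/(a + 6)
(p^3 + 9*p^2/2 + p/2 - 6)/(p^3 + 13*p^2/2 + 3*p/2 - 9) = (p + 4)/(p + 6)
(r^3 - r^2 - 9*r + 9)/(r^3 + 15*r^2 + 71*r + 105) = (r^2 - 4*r + 3)/(r^2 + 12*r + 35)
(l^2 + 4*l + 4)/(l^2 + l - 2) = (l + 2)/(l - 1)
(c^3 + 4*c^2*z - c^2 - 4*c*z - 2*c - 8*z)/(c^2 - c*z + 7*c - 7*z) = (c^3 + 4*c^2*z - c^2 - 4*c*z - 2*c - 8*z)/(c^2 - c*z + 7*c - 7*z)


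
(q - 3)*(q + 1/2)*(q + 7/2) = q^3 + q^2 - 41*q/4 - 21/4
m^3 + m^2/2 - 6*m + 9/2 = (m - 3/2)*(m - 1)*(m + 3)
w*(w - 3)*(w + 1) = w^3 - 2*w^2 - 3*w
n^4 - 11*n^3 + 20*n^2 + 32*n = n*(n - 8)*(n - 4)*(n + 1)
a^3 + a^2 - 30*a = a*(a - 5)*(a + 6)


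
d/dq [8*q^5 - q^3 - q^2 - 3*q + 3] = 40*q^4 - 3*q^2 - 2*q - 3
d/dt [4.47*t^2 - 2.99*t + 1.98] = 8.94*t - 2.99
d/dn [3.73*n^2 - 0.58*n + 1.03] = 7.46*n - 0.58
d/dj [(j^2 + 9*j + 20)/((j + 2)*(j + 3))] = 2*(-2*j^2 - 14*j - 23)/(j^4 + 10*j^3 + 37*j^2 + 60*j + 36)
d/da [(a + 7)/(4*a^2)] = (-a - 14)/(4*a^3)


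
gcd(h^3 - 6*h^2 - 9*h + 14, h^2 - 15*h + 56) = h - 7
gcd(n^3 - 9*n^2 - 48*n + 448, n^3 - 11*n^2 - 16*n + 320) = n^2 - 16*n + 64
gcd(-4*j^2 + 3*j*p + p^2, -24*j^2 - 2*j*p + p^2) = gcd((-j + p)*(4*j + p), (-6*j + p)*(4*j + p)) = 4*j + p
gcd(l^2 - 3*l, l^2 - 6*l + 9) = l - 3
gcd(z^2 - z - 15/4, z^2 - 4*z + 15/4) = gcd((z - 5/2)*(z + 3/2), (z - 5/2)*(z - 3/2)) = z - 5/2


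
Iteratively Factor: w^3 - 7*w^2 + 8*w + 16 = (w + 1)*(w^2 - 8*w + 16) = (w - 4)*(w + 1)*(w - 4)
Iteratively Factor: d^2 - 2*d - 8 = (d - 4)*(d + 2)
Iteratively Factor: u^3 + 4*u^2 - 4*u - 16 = (u + 4)*(u^2 - 4) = (u + 2)*(u + 4)*(u - 2)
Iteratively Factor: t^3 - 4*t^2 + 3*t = (t - 1)*(t^2 - 3*t) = t*(t - 1)*(t - 3)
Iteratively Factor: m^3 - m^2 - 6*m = (m)*(m^2 - m - 6) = m*(m + 2)*(m - 3)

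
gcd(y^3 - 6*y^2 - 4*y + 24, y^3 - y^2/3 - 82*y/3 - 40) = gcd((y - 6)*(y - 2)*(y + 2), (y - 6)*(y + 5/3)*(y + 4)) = y - 6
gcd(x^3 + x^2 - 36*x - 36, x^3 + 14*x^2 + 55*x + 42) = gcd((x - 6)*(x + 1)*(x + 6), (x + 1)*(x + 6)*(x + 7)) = x^2 + 7*x + 6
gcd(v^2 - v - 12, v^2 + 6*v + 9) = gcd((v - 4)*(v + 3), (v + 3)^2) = v + 3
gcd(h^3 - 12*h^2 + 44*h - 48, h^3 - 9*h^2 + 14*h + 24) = h^2 - 10*h + 24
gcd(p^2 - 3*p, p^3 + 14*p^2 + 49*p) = p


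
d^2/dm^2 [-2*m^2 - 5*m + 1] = -4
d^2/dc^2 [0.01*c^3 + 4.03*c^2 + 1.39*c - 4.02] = 0.06*c + 8.06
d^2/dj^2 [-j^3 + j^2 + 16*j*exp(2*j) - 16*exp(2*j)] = 64*j*exp(2*j) - 6*j + 2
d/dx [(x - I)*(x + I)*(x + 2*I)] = 3*x^2 + 4*I*x + 1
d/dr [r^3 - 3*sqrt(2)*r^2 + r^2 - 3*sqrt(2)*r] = 3*r^2 - 6*sqrt(2)*r + 2*r - 3*sqrt(2)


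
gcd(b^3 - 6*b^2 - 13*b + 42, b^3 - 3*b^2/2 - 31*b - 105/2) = b^2 - 4*b - 21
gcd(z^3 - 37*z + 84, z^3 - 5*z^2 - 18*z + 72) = z - 3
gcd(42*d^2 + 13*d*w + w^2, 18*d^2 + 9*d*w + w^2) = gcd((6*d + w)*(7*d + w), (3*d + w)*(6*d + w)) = 6*d + w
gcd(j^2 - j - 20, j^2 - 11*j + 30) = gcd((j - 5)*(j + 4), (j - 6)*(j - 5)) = j - 5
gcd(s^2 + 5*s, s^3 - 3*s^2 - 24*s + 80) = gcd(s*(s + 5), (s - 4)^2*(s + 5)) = s + 5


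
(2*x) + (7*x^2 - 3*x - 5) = 7*x^2 - x - 5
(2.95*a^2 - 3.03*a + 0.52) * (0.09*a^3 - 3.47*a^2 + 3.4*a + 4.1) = 0.2655*a^5 - 10.5092*a^4 + 20.5909*a^3 - 0.0114000000000019*a^2 - 10.655*a + 2.132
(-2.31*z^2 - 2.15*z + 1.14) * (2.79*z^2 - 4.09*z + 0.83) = -6.4449*z^4 + 3.4494*z^3 + 10.0568*z^2 - 6.4471*z + 0.9462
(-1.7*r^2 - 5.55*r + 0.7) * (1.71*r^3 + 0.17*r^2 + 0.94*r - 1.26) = -2.907*r^5 - 9.7795*r^4 - 1.3445*r^3 - 2.956*r^2 + 7.651*r - 0.882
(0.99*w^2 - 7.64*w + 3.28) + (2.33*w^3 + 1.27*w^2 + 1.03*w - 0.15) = 2.33*w^3 + 2.26*w^2 - 6.61*w + 3.13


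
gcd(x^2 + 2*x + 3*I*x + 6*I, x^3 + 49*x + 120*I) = x + 3*I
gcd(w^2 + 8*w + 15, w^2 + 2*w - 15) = w + 5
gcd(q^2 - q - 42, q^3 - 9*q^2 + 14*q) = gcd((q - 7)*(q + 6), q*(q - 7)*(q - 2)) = q - 7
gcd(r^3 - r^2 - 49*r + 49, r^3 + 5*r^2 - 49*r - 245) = r^2 - 49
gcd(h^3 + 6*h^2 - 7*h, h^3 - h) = h^2 - h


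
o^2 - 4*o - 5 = (o - 5)*(o + 1)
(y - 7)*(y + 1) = y^2 - 6*y - 7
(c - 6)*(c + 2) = c^2 - 4*c - 12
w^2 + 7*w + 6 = (w + 1)*(w + 6)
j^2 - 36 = (j - 6)*(j + 6)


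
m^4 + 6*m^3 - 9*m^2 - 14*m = m*(m - 2)*(m + 1)*(m + 7)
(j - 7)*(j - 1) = j^2 - 8*j + 7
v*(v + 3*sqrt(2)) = v^2 + 3*sqrt(2)*v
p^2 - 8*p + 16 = (p - 4)^2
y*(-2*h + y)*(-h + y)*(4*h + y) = 8*h^3*y - 10*h^2*y^2 + h*y^3 + y^4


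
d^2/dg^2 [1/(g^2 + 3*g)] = 2*(-g*(g + 3) + (2*g + 3)^2)/(g^3*(g + 3)^3)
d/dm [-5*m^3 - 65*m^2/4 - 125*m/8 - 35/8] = -15*m^2 - 65*m/2 - 125/8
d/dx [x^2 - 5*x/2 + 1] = 2*x - 5/2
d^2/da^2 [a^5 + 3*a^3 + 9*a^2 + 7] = 20*a^3 + 18*a + 18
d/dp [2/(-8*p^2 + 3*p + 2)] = 2*(16*p - 3)/(-8*p^2 + 3*p + 2)^2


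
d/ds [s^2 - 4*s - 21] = 2*s - 4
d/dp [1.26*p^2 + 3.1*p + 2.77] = 2.52*p + 3.1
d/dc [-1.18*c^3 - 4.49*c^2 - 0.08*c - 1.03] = -3.54*c^2 - 8.98*c - 0.08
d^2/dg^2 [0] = 0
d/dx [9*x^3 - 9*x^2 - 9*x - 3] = 27*x^2 - 18*x - 9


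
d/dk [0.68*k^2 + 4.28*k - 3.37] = 1.36*k + 4.28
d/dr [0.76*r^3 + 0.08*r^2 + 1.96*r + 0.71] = 2.28*r^2 + 0.16*r + 1.96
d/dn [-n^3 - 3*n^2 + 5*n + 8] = -3*n^2 - 6*n + 5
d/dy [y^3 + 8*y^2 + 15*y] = 3*y^2 + 16*y + 15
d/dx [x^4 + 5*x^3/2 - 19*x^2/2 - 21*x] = 4*x^3 + 15*x^2/2 - 19*x - 21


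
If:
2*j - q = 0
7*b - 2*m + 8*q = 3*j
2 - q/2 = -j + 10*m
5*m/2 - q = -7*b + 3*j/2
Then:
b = -17/385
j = 3/55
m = 1/5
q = 6/55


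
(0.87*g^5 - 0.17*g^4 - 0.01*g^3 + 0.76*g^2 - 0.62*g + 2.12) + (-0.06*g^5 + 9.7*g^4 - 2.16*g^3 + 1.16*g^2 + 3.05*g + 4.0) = 0.81*g^5 + 9.53*g^4 - 2.17*g^3 + 1.92*g^2 + 2.43*g + 6.12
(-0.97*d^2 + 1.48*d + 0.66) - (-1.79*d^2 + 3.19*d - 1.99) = 0.82*d^2 - 1.71*d + 2.65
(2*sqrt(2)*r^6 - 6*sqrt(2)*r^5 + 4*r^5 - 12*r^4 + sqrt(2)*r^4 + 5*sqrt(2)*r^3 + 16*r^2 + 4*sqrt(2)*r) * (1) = 2*sqrt(2)*r^6 - 6*sqrt(2)*r^5 + 4*r^5 - 12*r^4 + sqrt(2)*r^4 + 5*sqrt(2)*r^3 + 16*r^2 + 4*sqrt(2)*r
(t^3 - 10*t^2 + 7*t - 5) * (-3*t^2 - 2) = -3*t^5 + 30*t^4 - 23*t^3 + 35*t^2 - 14*t + 10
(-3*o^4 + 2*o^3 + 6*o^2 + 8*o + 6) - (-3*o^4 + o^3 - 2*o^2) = o^3 + 8*o^2 + 8*o + 6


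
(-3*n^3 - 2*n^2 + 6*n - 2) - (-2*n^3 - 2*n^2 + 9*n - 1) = -n^3 - 3*n - 1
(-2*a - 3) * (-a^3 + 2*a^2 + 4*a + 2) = 2*a^4 - a^3 - 14*a^2 - 16*a - 6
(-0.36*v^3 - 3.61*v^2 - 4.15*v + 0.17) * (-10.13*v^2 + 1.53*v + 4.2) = 3.6468*v^5 + 36.0185*v^4 + 35.0042*v^3 - 23.2336*v^2 - 17.1699*v + 0.714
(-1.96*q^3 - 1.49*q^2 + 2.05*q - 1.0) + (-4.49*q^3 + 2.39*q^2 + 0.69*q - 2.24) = -6.45*q^3 + 0.9*q^2 + 2.74*q - 3.24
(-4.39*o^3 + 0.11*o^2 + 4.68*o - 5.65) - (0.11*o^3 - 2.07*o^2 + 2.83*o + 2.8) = -4.5*o^3 + 2.18*o^2 + 1.85*o - 8.45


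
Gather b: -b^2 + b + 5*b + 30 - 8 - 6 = -b^2 + 6*b + 16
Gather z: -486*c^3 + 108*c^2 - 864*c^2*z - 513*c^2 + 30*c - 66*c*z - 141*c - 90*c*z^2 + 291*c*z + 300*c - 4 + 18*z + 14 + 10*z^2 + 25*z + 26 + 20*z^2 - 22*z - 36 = -486*c^3 - 405*c^2 + 189*c + z^2*(30 - 90*c) + z*(-864*c^2 + 225*c + 21)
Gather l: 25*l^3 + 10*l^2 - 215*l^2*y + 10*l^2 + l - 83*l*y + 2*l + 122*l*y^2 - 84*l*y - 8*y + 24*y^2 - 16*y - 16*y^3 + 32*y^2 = 25*l^3 + l^2*(20 - 215*y) + l*(122*y^2 - 167*y + 3) - 16*y^3 + 56*y^2 - 24*y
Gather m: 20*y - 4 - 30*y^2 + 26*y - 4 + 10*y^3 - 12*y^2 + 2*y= 10*y^3 - 42*y^2 + 48*y - 8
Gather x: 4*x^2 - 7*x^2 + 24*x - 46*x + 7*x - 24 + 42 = -3*x^2 - 15*x + 18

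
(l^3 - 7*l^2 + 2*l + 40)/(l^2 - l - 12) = (l^2 - 3*l - 10)/(l + 3)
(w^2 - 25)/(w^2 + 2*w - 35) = (w + 5)/(w + 7)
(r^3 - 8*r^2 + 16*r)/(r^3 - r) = (r^2 - 8*r + 16)/(r^2 - 1)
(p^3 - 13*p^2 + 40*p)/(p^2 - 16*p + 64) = p*(p - 5)/(p - 8)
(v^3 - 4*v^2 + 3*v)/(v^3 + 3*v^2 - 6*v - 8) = v*(v^2 - 4*v + 3)/(v^3 + 3*v^2 - 6*v - 8)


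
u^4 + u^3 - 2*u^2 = u^2*(u - 1)*(u + 2)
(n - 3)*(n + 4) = n^2 + n - 12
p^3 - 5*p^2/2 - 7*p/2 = p*(p - 7/2)*(p + 1)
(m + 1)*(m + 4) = m^2 + 5*m + 4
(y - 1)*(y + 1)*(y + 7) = y^3 + 7*y^2 - y - 7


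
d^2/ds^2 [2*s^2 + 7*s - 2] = 4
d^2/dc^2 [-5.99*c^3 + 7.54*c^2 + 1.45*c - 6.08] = 15.08 - 35.94*c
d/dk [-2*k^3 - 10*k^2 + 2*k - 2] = -6*k^2 - 20*k + 2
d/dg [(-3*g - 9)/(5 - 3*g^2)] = 3*(3*g^2 - 6*g*(g + 3) - 5)/(3*g^2 - 5)^2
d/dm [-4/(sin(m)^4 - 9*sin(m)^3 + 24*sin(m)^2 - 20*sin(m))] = 4*(4*cos(m) - 19/tan(m) + 10*cos(m)/sin(m)^2)/((sin(m) - 5)^2*(sin(m) - 2)^3)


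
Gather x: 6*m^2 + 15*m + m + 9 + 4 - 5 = 6*m^2 + 16*m + 8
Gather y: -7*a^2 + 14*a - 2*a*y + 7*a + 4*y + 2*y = -7*a^2 + 21*a + y*(6 - 2*a)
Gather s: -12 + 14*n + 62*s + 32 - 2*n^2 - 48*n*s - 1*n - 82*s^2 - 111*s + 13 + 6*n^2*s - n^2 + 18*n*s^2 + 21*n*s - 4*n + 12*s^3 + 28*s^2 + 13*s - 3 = -3*n^2 + 9*n + 12*s^3 + s^2*(18*n - 54) + s*(6*n^2 - 27*n - 36) + 30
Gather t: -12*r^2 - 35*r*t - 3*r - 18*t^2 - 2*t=-12*r^2 - 3*r - 18*t^2 + t*(-35*r - 2)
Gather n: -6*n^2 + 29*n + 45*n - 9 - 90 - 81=-6*n^2 + 74*n - 180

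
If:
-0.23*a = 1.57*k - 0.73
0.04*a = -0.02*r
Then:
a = -0.5*r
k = 0.0732484076433121*r + 0.464968152866242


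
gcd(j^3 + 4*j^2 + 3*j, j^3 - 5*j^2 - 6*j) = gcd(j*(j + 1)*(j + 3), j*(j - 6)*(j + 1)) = j^2 + j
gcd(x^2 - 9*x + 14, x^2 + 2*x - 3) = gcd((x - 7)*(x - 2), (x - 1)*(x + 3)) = 1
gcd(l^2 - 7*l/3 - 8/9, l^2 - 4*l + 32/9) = l - 8/3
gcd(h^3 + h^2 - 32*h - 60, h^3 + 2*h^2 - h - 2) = h + 2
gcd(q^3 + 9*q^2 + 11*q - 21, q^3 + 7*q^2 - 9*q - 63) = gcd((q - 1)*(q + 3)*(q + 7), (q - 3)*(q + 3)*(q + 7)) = q^2 + 10*q + 21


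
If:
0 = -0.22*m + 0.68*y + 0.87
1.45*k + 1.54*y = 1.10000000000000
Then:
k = 0.758620689655172 - 1.06206896551724*y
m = 3.09090909090909*y + 3.95454545454545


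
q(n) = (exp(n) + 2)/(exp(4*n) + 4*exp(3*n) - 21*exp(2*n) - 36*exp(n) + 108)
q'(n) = (exp(n) + 2)*(-4*exp(4*n) - 12*exp(3*n) + 42*exp(2*n) + 36*exp(n))/(exp(4*n) + 4*exp(3*n) - 21*exp(2*n) - 36*exp(n) + 108)^2 + exp(n)/(exp(4*n) + 4*exp(3*n) - 21*exp(2*n) - 36*exp(n) + 108)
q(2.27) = 0.00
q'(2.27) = -0.00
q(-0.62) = 0.03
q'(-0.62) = 0.02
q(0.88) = -0.40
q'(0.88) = 0.78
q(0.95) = -0.39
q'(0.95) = -0.64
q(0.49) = 0.20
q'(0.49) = 1.13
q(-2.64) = 0.02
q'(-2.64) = 0.00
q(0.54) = 0.28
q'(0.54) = 2.03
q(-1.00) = 0.03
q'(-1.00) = 0.01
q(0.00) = 0.05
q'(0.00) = 0.08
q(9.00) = 0.00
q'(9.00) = 0.00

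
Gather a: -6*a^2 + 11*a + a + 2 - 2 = -6*a^2 + 12*a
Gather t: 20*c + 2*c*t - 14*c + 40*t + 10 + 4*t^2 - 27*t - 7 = 6*c + 4*t^2 + t*(2*c + 13) + 3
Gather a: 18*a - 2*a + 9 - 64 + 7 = 16*a - 48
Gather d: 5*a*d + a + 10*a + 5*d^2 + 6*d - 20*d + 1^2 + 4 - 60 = 11*a + 5*d^2 + d*(5*a - 14) - 55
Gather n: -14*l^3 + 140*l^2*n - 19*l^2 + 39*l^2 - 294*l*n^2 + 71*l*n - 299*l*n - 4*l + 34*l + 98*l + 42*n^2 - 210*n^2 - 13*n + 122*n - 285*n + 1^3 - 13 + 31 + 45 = -14*l^3 + 20*l^2 + 128*l + n^2*(-294*l - 168) + n*(140*l^2 - 228*l - 176) + 64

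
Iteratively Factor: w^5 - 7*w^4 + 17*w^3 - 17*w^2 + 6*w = (w - 2)*(w^4 - 5*w^3 + 7*w^2 - 3*w) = (w - 2)*(w - 1)*(w^3 - 4*w^2 + 3*w) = (w - 2)*(w - 1)^2*(w^2 - 3*w) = w*(w - 2)*(w - 1)^2*(w - 3)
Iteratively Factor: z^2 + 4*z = (z)*(z + 4)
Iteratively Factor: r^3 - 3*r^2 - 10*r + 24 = (r + 3)*(r^2 - 6*r + 8) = (r - 2)*(r + 3)*(r - 4)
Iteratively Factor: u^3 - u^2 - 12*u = (u - 4)*(u^2 + 3*u) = (u - 4)*(u + 3)*(u)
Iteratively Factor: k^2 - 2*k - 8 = (k - 4)*(k + 2)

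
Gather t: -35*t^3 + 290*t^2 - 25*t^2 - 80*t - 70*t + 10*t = -35*t^3 + 265*t^2 - 140*t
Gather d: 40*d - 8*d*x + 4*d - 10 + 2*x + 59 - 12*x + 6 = d*(44 - 8*x) - 10*x + 55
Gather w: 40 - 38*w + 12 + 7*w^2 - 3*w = 7*w^2 - 41*w + 52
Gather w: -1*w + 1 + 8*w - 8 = 7*w - 7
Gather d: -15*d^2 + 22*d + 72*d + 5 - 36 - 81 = -15*d^2 + 94*d - 112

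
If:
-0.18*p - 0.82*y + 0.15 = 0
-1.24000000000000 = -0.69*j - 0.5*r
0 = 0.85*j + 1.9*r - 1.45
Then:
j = 1.84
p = 0.833333333333333 - 4.55555555555556*y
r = -0.06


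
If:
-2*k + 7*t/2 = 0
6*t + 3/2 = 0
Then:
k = -7/16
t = -1/4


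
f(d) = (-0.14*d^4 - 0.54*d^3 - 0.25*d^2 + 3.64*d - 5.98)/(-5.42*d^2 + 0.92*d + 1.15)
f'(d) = (10.84*d - 0.92)*(-0.14*d^4 - 0.54*d^3 - 0.25*d^2 + 3.64*d - 5.98)/(-5.42*d^2 + 0.92*d + 1.15)^2 + (-0.56*d^3 - 1.62*d^2 - 0.5*d + 3.64)/(-5.42*d^2 + 0.92*d + 1.15) = (1.5176*d^5 + 2.5404*d^4 - 1.6376*d^3 + 17.6358*d^2 - 65.3982*d + 9.6876)/(29.3764*d^4 - 9.9728*d^3 - 11.6196*d^2 + 2.116*d + 1.3225)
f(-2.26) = 0.45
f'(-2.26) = 0.30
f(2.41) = 0.39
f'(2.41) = 0.18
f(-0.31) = -20.69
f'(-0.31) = 268.18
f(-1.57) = 0.81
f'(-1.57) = 0.87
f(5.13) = 1.20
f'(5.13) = 0.38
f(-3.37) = 0.29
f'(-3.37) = 0.04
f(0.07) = -4.82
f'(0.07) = 3.68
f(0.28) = -5.08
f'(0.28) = -7.52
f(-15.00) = 4.37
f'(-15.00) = -0.67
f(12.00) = 4.99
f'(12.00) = 0.73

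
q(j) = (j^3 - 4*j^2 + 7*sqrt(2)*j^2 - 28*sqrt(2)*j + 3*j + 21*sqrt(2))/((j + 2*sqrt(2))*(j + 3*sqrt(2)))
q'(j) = (3*j^2 - 8*j + 14*sqrt(2)*j - 28*sqrt(2) + 3)/((j + 2*sqrt(2))*(j + 3*sqrt(2))) - (j^3 - 4*j^2 + 7*sqrt(2)*j^2 - 28*sqrt(2)*j + 3*j + 21*sqrt(2))/((j + 2*sqrt(2))*(j + 3*sqrt(2))^2) - (j^3 - 4*j^2 + 7*sqrt(2)*j^2 - 28*sqrt(2)*j + 3*j + 21*sqrt(2))/((j + 2*sqrt(2))^2*(j + 3*sqrt(2)))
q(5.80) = 2.44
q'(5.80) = 1.01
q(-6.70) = 25.12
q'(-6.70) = 18.71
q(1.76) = -0.40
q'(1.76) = -0.08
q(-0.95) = 11.15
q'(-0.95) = -16.61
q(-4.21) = -4739.29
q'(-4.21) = 142499.51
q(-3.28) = -409.29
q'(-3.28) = -382.22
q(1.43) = -0.32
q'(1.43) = -0.43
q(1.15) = -0.14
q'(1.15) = -0.83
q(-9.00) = 3.68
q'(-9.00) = 4.78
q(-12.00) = -5.76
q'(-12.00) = 2.20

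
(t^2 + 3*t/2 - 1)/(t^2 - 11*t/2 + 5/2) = (t + 2)/(t - 5)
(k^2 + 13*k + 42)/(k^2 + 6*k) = (k + 7)/k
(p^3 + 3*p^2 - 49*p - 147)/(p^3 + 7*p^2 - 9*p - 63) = (p - 7)/(p - 3)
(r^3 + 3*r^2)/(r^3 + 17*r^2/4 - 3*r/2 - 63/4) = 4*r^2/(4*r^2 + 5*r - 21)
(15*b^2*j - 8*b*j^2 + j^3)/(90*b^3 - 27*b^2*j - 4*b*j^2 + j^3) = j*(5*b - j)/(30*b^2 + b*j - j^2)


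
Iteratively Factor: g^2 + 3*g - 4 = (g + 4)*(g - 1)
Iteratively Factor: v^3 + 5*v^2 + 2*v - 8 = (v - 1)*(v^2 + 6*v + 8) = (v - 1)*(v + 4)*(v + 2)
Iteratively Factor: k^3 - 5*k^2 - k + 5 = (k - 5)*(k^2 - 1) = (k - 5)*(k + 1)*(k - 1)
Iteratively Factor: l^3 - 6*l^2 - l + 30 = (l - 5)*(l^2 - l - 6) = (l - 5)*(l + 2)*(l - 3)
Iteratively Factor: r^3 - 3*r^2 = (r - 3)*(r^2) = r*(r - 3)*(r)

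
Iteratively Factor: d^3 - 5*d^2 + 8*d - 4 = (d - 1)*(d^2 - 4*d + 4) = (d - 2)*(d - 1)*(d - 2)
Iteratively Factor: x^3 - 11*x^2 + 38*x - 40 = (x - 2)*(x^2 - 9*x + 20) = (x - 4)*(x - 2)*(x - 5)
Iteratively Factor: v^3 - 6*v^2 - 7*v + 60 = (v - 5)*(v^2 - v - 12) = (v - 5)*(v - 4)*(v + 3)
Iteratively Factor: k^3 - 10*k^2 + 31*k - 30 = (k - 3)*(k^2 - 7*k + 10) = (k - 3)*(k - 2)*(k - 5)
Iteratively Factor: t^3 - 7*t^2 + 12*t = (t - 3)*(t^2 - 4*t) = t*(t - 3)*(t - 4)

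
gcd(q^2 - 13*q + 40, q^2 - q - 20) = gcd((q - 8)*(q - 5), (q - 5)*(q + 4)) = q - 5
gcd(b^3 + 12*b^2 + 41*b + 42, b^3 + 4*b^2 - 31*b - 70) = b^2 + 9*b + 14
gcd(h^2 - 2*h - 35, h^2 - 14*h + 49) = h - 7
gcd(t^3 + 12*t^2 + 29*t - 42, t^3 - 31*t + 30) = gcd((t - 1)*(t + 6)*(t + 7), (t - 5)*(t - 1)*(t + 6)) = t^2 + 5*t - 6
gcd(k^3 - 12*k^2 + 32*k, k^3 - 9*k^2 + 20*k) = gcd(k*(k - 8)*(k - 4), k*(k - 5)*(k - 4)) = k^2 - 4*k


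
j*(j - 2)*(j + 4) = j^3 + 2*j^2 - 8*j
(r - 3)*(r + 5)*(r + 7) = r^3 + 9*r^2 - r - 105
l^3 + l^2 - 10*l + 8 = (l - 2)*(l - 1)*(l + 4)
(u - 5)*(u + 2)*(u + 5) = u^3 + 2*u^2 - 25*u - 50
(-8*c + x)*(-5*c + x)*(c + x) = 40*c^3 + 27*c^2*x - 12*c*x^2 + x^3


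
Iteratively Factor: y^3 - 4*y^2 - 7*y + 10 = (y - 5)*(y^2 + y - 2) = (y - 5)*(y - 1)*(y + 2)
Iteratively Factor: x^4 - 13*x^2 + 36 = (x + 3)*(x^3 - 3*x^2 - 4*x + 12) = (x - 2)*(x + 3)*(x^2 - x - 6) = (x - 3)*(x - 2)*(x + 3)*(x + 2)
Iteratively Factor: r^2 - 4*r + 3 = (r - 3)*(r - 1)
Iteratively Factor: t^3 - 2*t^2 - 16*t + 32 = (t - 4)*(t^2 + 2*t - 8) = (t - 4)*(t - 2)*(t + 4)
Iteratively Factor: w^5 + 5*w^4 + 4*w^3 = (w + 4)*(w^4 + w^3) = (w + 1)*(w + 4)*(w^3) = w*(w + 1)*(w + 4)*(w^2) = w^2*(w + 1)*(w + 4)*(w)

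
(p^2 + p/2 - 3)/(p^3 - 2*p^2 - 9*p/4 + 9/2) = 2*(p + 2)/(2*p^2 - p - 6)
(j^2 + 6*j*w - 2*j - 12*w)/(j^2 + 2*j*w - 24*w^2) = (2 - j)/(-j + 4*w)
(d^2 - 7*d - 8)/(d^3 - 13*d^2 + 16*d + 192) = (d + 1)/(d^2 - 5*d - 24)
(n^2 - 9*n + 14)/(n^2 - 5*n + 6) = (n - 7)/(n - 3)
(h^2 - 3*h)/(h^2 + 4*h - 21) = h/(h + 7)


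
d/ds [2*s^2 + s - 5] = 4*s + 1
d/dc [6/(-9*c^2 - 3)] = 12*c/(3*c^2 + 1)^2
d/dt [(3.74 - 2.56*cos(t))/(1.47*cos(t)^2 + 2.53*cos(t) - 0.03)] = (-3.7632*cos(t)^2 + 10.9956*cos(t) + 9.3854)*sin(t)/(2.1609*cos(t)^4 + 7.4382*cos(t)^3 + 6.3127*cos(t)^2 - 0.1518*cos(t) + 0.0009)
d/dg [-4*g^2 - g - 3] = -8*g - 1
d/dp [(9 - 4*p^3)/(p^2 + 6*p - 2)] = 2*(-6*p^2*(p^2 + 6*p - 2) + (p + 3)*(4*p^3 - 9))/(p^2 + 6*p - 2)^2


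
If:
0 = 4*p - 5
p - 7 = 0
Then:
No Solution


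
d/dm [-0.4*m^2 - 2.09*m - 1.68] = -0.8*m - 2.09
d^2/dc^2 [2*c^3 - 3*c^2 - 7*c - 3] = 12*c - 6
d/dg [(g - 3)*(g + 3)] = 2*g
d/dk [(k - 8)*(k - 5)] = 2*k - 13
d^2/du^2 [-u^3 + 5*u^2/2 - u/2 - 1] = 5 - 6*u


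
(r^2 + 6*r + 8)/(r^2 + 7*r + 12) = (r + 2)/(r + 3)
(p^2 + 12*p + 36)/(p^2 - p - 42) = (p + 6)/(p - 7)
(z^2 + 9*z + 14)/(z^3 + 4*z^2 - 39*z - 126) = (z + 2)/(z^2 - 3*z - 18)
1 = 1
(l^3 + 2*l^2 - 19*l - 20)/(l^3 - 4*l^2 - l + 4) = (l + 5)/(l - 1)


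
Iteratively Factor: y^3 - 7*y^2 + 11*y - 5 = (y - 5)*(y^2 - 2*y + 1) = (y - 5)*(y - 1)*(y - 1)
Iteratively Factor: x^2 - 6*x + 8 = (x - 4)*(x - 2)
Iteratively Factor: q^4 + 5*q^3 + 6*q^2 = (q + 3)*(q^3 + 2*q^2) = q*(q + 3)*(q^2 + 2*q) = q^2*(q + 3)*(q + 2)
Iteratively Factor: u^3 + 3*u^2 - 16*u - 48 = (u + 4)*(u^2 - u - 12) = (u + 3)*(u + 4)*(u - 4)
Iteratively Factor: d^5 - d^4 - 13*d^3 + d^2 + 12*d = (d + 3)*(d^4 - 4*d^3 - d^2 + 4*d) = d*(d + 3)*(d^3 - 4*d^2 - d + 4) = d*(d + 1)*(d + 3)*(d^2 - 5*d + 4) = d*(d - 1)*(d + 1)*(d + 3)*(d - 4)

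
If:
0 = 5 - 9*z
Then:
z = 5/9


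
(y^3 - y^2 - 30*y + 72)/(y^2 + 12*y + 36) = (y^2 - 7*y + 12)/(y + 6)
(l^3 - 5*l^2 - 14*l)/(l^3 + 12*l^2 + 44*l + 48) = l*(l - 7)/(l^2 + 10*l + 24)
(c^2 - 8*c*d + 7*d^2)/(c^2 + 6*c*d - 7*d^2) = (c - 7*d)/(c + 7*d)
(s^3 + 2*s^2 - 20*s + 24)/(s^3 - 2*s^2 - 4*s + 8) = (s + 6)/(s + 2)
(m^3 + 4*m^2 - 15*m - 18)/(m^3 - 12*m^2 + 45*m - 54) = (m^2 + 7*m + 6)/(m^2 - 9*m + 18)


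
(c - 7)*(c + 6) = c^2 - c - 42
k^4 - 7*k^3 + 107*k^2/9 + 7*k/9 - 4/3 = (k - 4)*(k - 3)*(k - 1/3)*(k + 1/3)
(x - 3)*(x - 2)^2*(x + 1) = x^4 - 6*x^3 + 9*x^2 + 4*x - 12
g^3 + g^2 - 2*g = g*(g - 1)*(g + 2)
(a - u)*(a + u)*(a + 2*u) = a^3 + 2*a^2*u - a*u^2 - 2*u^3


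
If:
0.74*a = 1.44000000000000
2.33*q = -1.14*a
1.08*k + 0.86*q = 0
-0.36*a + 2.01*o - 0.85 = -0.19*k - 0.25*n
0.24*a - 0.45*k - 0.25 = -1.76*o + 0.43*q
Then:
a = 1.95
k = 0.76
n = 6.93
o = -0.16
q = -0.95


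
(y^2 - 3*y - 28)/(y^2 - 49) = (y + 4)/(y + 7)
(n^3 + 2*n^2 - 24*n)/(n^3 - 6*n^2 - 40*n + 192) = n/(n - 8)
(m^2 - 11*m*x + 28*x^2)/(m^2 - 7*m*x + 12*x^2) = (-m + 7*x)/(-m + 3*x)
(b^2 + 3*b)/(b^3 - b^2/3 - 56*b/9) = 9*(b + 3)/(9*b^2 - 3*b - 56)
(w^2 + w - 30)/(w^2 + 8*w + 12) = (w - 5)/(w + 2)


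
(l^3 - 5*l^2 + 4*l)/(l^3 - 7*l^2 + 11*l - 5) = l*(l - 4)/(l^2 - 6*l + 5)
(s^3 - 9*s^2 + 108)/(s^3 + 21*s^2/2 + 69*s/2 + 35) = 2*(s^3 - 9*s^2 + 108)/(2*s^3 + 21*s^2 + 69*s + 70)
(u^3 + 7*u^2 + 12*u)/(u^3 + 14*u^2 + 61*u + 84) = u/(u + 7)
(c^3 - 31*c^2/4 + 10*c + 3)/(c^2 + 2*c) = (c^3 - 31*c^2/4 + 10*c + 3)/(c*(c + 2))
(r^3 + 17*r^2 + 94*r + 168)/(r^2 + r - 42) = (r^2 + 10*r + 24)/(r - 6)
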